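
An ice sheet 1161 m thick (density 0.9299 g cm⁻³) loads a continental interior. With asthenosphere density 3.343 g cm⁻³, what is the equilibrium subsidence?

In Airy isostatic equilibrium: the ice load ρ_ice t is balanced by mantle displaced below, ρ_m s.
s = t ρ_ice / ρ_m = 1161 m × 0.9299/3.343 = 323 m.

323 m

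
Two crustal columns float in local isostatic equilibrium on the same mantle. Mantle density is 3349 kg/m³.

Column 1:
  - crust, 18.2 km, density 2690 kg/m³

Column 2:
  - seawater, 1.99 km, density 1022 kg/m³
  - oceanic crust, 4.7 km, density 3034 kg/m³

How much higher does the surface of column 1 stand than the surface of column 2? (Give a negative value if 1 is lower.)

1.76 km

For any compensation level in the mantle, the mantle terms cancel and isostasy reduces to e = (Σt_1 − Σt_2) − (Σ(ρt)_1 − Σ(ρt)_2) / ρ_m.
Σt_1 = 18.2 km; Σt_2 = 6.69 km; Σ(ρt)_1 = 48958; Σ(ρt)_2 = 16293.58 (in km·kg/m³).
e = (18.2 − 6.69) − (48958 − 16293.58) / 3349 = 1.76 km.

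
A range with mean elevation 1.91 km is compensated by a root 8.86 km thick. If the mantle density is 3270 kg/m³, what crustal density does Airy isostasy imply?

ρ_c h = (ρ_m − ρ_c) r → ρ_c (h + r) = ρ_m r → ρ_c = ρ_m r / (h + r).
ρ_c = 3270 × 8.86 km / (1.91 km + 8.86 km) = 2690 kg/m³.

2690 kg/m³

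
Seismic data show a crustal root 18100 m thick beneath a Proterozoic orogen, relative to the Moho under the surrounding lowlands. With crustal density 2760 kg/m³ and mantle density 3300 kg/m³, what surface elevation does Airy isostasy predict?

Equating mass per unit area of the two columns: ρ_c h = (ρ_m − ρ_c) r.
h = r (ρ_m − ρ_c) / ρ_c = 18100 m × (3300 − 2760) / 2760 = 3540 m.

3540 m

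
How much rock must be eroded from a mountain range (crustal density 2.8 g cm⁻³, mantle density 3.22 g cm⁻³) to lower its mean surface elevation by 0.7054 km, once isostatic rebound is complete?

5.41 km

Net drop Δ = e − u = e − e ρ_c/ρ_m = e (ρ_m − ρ_c)/ρ_m.
e = Δ ρ_m/(ρ_m − ρ_c) = 0.7054 km × 3.22/0.42 = 5.41 km.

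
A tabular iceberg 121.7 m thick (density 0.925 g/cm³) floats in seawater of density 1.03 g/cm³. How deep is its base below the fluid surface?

Draft d = t ρ_obj/ρ_fluid = 121.7 m × 0.925/1.03 = 109 m.

109 m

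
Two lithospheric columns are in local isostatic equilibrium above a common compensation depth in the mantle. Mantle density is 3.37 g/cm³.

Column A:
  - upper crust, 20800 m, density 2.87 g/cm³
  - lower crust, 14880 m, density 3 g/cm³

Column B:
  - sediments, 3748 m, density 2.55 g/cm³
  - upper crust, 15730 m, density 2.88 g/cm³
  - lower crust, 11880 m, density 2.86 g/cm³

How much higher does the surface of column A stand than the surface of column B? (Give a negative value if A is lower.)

−277 m

For any compensation level in the mantle, the mantle terms cancel and isostasy reduces to e = (Σt_A − Σt_B) − (Σ(ρt)_A − Σ(ρt)_B) / ρ_m.
Σt_A = 35680 m; Σt_B = 31358 m; Σ(ρt)_A = 104336; Σ(ρt)_B = 88836.6 (in m·g/cm³).
e = (35680 − 31358) − (104336 − 88836.6) / 3.37 = −277 m.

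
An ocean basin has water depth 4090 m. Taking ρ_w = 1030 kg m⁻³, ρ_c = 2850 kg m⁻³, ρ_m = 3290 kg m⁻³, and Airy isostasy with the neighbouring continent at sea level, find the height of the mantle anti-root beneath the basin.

Balancing pressure at the compensation depth: replacing crust with seawater at the top is compensated by replacing crust with mantle at the base: d (ρ_c − ρ_w) = a (ρ_m − ρ_c).
a = d (ρ_c − ρ_w)/(ρ_m − ρ_c) = 4090 m × 1820/440 = 16900 m.

16900 m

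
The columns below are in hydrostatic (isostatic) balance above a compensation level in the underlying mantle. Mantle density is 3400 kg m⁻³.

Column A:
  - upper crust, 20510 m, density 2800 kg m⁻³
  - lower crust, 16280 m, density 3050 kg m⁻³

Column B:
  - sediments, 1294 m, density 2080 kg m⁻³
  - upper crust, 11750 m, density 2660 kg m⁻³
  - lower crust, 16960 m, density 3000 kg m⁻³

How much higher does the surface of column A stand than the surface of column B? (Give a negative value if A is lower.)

240 m

For any compensation level in the mantle, the mantle terms cancel and isostasy reduces to e = (Σt_A − Σt_B) − (Σ(ρt)_A − Σ(ρt)_B) / ρ_m.
Σt_A = 36790 m; Σt_B = 30004 m; Σ(ρt)_A = 107082000; Σ(ρt)_B = 84826520 (in m·kg m⁻³).
e = (36790 − 30004) − (107082000 − 84826520) / 3400 = 240 m.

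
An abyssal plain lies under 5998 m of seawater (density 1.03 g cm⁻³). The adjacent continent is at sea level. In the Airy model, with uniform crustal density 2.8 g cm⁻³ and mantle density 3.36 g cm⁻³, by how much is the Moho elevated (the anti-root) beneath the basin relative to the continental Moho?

Equating mass per unit area of the two columns: replacing crust with seawater at the top is compensated by replacing crust with mantle at the base: d (ρ_c − ρ_w) = a (ρ_m − ρ_c).
a = d (ρ_c − ρ_w)/(ρ_m − ρ_c) = 5998 m × 1.77/0.56 = 19000 m.

19000 m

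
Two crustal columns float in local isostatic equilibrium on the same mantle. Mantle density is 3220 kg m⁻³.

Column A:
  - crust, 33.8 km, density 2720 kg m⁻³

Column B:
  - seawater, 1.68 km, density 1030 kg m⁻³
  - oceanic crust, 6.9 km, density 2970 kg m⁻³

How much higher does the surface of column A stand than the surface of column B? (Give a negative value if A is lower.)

3.57 km

For any compensation level in the mantle, the mantle terms cancel and isostasy reduces to e = (Σt_A − Σt_B) − (Σ(ρt)_A − Σ(ρt)_B) / ρ_m.
Σt_A = 33.8 km; Σt_B = 8.58 km; Σ(ρt)_A = 91936; Σ(ρt)_B = 22223.4 (in km·kg m⁻³).
e = (33.8 − 8.58) − (91936 − 22223.4) / 3220 = 3.57 km.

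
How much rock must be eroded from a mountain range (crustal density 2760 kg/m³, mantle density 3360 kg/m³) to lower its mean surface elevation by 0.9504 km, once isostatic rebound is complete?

Net drop Δ = e − u = e − e ρ_c/ρ_m = e (ρ_m − ρ_c)/ρ_m.
e = Δ ρ_m/(ρ_m − ρ_c) = 0.9504 km × 3360/600 = 5.32 km.

5.32 km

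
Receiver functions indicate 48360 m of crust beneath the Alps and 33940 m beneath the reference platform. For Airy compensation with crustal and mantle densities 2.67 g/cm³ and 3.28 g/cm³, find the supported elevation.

2680 m

Excess crust Δ = 48360 m − 33940 m = 14420 m, split between elevation h and root r with h + r = Δ.
Airy balance ρ_c h = (ρ_m − ρ_c) r gives r = h ρ_c/(ρ_m − ρ_c), so h (1 + ρ_c/(ρ_m − ρ_c)) = Δ, i.e. h = Δ (ρ_m − ρ_c)/ρ_m.
h = 14420 m × 0.61/3.28 = 2680 m.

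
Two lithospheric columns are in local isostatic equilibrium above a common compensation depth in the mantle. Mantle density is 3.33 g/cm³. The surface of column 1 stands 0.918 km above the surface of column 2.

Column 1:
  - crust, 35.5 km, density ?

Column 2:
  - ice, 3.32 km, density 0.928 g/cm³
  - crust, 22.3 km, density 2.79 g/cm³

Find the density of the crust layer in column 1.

Take the compensation level at the base of the deeper column (depth z_c below the surface of column 1) and equate Σ ρ_i t_i down to z_c; mantle fills any gap and the z_c terms cancel.
Column 1: 35.5×ρ + (z_c − 35.5)×3.33
Column 2: 0.918×0 + 3.32×0.928 + 22.3×2.79 + (z_c − 0.918 − 25.62)×3.33
The z_c×3.33 term appears on both sides and cancels. Collect the known terms of each column as K = Σ(ρt)_known − 3.33 × (depth of known layers): K_1 = 0 − 3.33×35.5 = −118.215; K_2 = 65.29796 − 3.33×(0.918 + 25.62) = −23.07358.
Balance: K_1 + 35.5×ρ = K_2, so ρ = (K_2 − K_1)/35.5 = 95.1414/35.5 = 2.68 g/cm³.

2.68 g/cm³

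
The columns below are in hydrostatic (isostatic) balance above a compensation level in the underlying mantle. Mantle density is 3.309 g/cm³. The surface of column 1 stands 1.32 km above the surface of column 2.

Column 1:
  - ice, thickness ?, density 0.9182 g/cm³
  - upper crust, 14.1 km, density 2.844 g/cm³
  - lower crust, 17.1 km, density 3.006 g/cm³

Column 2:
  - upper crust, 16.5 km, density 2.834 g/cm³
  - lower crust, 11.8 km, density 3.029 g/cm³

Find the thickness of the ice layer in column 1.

Take the compensation level at the base of the deeper column (depth z_c below the surface of column 1) and equate Σ ρ_i t_i down to z_c; mantle fills any gap and the z_c terms cancel.
Column 1: x×0.9182 + 14.1×2.844 + 17.1×3.006 + (z_c − 31.2 − x)×3.309
Column 2: 1.32×0 + 16.5×2.834 + 11.8×3.029 + (z_c − 1.32 − 28.3)×3.309
The z_c×3.309 term appears on both sides and cancels. Collect the known terms of each column as K = Σ(ρt)_known − 3.309 × (depth of known layers): K_1 = 91.503 − 3.309×31.2 = −11.7378; K_2 = 82.5032 − 3.309×(1.32 + 28.3) = −15.50938.
Balance: K_1 − x×(3.309 − 0.9182) = K_2, so x = (K_1 − K_2)/(3.309 − 0.9182) = 3.77158/2.3908 = 1.58 km.

1.58 km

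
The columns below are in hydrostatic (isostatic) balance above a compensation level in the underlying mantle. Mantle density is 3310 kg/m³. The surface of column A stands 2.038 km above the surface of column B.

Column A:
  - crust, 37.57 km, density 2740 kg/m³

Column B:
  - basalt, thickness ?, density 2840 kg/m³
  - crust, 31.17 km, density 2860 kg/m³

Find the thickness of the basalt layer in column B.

Take the compensation level at the base of the deeper column (depth z_c below the surface of column A) and equate Σ ρ_i t_i down to z_c; mantle fills any gap and the z_c terms cancel.
Column A: 37.57×2740 + (z_c − 37.57)×3310
Column B: 2.038×0 + x×2840 + 31.17×2860 + (z_c − 2.038 − 31.17 − x)×3310
The z_c×3310 term appears on both sides and cancels. Collect the known terms of each column as K = Σ(ρt)_known − 3310 × (depth of known layers): K_A = 102941.8 − 3310×37.57 = −21414.9; K_B = 89146.2 − 3310×(2.038 + 31.17) = −20772.28.
Balance: K_A = K_B − x×(3310 − 2840), so x = (K_B − K_A)/(3310 − 2840) = 642.62/470 = 1.37 km.

1.37 km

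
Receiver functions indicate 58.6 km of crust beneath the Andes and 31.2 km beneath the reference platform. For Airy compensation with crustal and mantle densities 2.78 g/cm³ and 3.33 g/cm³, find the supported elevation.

Excess crust Δ = 58.6 km − 31.2 km = 27.4 km, split between elevation h and root r with h + r = Δ.
Airy balance ρ_c h = (ρ_m − ρ_c) r gives r = h ρ_c/(ρ_m − ρ_c), so h (1 + ρ_c/(ρ_m − ρ_c)) = Δ, i.e. h = Δ (ρ_m − ρ_c)/ρ_m.
h = 27.4 km × 0.55/3.33 = 4.53 km.

4.53 km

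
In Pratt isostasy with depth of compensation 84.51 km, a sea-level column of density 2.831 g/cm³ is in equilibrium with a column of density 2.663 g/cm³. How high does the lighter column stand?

ρ_ref D = ρ (D + h) → h = D (ρ_ref − ρ)/ρ.
h = 84.51 km × (2.831 − 2.663)/2.663 = 5.33 km.

5.33 km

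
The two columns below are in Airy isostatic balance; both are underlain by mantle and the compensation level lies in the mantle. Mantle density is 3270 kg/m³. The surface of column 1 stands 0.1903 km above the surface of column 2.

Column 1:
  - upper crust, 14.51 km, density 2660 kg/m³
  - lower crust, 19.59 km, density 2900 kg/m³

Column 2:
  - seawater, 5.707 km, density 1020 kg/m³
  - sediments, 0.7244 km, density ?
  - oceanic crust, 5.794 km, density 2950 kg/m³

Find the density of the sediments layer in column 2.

Take the compensation level at the base of the deeper column (depth z_c below the surface of column 1) and equate Σ ρ_i t_i down to z_c; mantle fills any gap and the z_c terms cancel.
Column 1: 14.51×2660 + 19.59×2900 + (z_c − 34.1)×3270
Column 2: 0.1903×0 + 5.707×1020 + 0.7244×ρ + 5.794×2950 + (z_c − 0.1903 − 12.2254)×3270
The z_c×3270 term appears on both sides and cancels. Collect the known terms of each column as K = Σ(ρt)_known − 3270 × (depth of known layers): K_1 = 95407.6 − 3270×34.1 = −16099.4; K_2 = 22913.44 − 3270×(0.1903 + 12.2254) = −17685.899.
Balance: K_1 = K_2 + 0.7244×ρ, so ρ = (K_1 − K_2)/0.7244 = 1586.5/0.7244 = 2190 kg/m³.

2190 kg/m³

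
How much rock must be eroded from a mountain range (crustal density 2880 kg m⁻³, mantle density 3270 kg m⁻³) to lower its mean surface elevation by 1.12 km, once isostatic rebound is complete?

9.39 km

Net drop Δ = e − u = e − e ρ_c/ρ_m = e (ρ_m − ρ_c)/ρ_m.
e = Δ ρ_m/(ρ_m − ρ_c) = 1.12 km × 3270/390 = 9.39 km.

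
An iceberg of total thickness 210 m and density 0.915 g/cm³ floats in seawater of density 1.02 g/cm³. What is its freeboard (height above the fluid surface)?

21.6 m

Floating equilibrium: submerged depth d = t ρ_obj/ρ_fluid = 210 m × 0.915/1.02 = 188.4 m.
Freeboard = t − d = 210 m − 188.4 m = 21.6 m.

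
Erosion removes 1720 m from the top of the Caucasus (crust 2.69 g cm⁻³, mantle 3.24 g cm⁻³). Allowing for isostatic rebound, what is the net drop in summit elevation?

Rebound u = e ρ_c/ρ_m = 1720 m × 2.69/3.24 = 1428 m.
Net surface drop = e − u = 1720 m − 1428 m = e (ρ_m − ρ_c)/ρ_m = 292 m.

292 m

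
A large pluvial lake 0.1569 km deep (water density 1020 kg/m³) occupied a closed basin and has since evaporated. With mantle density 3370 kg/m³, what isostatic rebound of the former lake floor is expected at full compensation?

u = d ρ_w/ρ_m = 0.1569 km × 1020/3370 = 0.0475 km.

0.0475 km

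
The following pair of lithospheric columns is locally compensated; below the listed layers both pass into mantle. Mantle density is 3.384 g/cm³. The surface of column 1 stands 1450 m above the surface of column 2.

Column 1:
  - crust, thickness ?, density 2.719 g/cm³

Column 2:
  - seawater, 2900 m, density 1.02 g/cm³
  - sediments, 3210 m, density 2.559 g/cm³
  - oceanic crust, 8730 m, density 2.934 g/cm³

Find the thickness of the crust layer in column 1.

27600 m

Take the compensation level at the base of the deeper column (depth z_c below the surface of column 1) and equate Σ ρ_i t_i down to z_c; mantle fills any gap and the z_c terms cancel.
Column 1: x×2.719 + (z_c − 0 − x)×3.384
Column 2: 1450×0 + 2900×1.02 + 3210×2.559 + 8730×2.934 + (z_c − 1450 − 14840)×3.384
The z_c×3.384 term appears on both sides and cancels. Collect the known terms of each column as K = Σ(ρt)_known − 3.384 × (depth of known layers): K_1 = 0 − 3.384×0 = 0; K_2 = 36786.21 − 3.384×(1450 + 14840) = −18339.15.
Balance: K_1 − x×(3.384 − 2.719) = K_2, so x = (K_1 − K_2)/(3.384 − 2.719) = 18339.2/0.665 = 27600 m.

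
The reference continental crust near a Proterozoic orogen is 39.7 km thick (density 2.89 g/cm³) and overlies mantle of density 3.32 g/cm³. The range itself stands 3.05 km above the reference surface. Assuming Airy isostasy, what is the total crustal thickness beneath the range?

Root depth r = h ρ_c / (ρ_m − ρ_c) = 3.05 km × 2.89 / 0.43 = 20.5 km.
Total thickness = T + h + r = 39.7 km + 3.05 km + 20.5 km = 63.2 km.

63.2 km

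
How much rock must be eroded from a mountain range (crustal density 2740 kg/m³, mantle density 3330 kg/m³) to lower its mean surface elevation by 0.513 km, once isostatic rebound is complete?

Net drop Δ = e − u = e − e ρ_c/ρ_m = e (ρ_m − ρ_c)/ρ_m.
e = Δ ρ_m/(ρ_m − ρ_c) = 0.513 km × 3330/590 = 2.9 km.

2.9 km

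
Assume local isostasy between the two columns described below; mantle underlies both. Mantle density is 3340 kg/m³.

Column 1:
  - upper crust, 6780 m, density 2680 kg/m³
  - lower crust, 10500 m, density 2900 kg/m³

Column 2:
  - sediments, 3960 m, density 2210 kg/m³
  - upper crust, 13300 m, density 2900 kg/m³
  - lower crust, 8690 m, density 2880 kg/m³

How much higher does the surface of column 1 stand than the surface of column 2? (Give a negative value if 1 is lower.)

−1570 m

For any compensation level in the mantle, the mantle terms cancel and isostasy reduces to e = (Σt_1 − Σt_2) − (Σ(ρt)_1 − Σ(ρt)_2) / ρ_m.
Σt_1 = 17280 m; Σt_2 = 25950 m; Σ(ρt)_1 = 48620400; Σ(ρt)_2 = 72348800 (in m·kg/m³).
e = (17280 − 25950) − (48620400 − 72348800) / 3340 = −1570 m.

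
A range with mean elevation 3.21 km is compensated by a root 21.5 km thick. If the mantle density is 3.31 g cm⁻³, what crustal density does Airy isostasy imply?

2.88 g cm⁻³

ρ_c h = (ρ_m − ρ_c) r → ρ_c (h + r) = ρ_m r → ρ_c = ρ_m r / (h + r).
ρ_c = 3.31 × 21.5 km / (3.21 km + 21.5 km) = 2.88 g cm⁻³.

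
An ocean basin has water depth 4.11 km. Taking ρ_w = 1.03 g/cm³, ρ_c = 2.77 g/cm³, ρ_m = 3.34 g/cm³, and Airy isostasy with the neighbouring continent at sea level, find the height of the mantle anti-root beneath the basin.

12.5 km

By Archimedes' principle applied to the lithosphere: replacing crust with seawater at the top is compensated by replacing crust with mantle at the base: d (ρ_c − ρ_w) = a (ρ_m − ρ_c).
a = d (ρ_c − ρ_w)/(ρ_m − ρ_c) = 4.11 km × 1.74/0.57 = 12.5 km.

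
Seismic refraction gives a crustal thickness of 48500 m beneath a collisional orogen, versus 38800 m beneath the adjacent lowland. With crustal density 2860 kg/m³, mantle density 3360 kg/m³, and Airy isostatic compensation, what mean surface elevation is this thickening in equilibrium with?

1440 m

Excess crust Δ = 48500 m − 38800 m = 9700 m, split between elevation h and root r with h + r = Δ.
Airy balance ρ_c h = (ρ_m − ρ_c) r gives r = h ρ_c/(ρ_m − ρ_c), so h (1 + ρ_c/(ρ_m − ρ_c)) = Δ, i.e. h = Δ (ρ_m − ρ_c)/ρ_m.
h = 9700 m × 500/3360 = 1440 m.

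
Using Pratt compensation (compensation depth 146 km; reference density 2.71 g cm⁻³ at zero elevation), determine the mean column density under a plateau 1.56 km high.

2.68 g cm⁻³

Pratt balance: ρ_ref D = ρ (D + h).
ρ = ρ_ref D/(D + h) = 2.71 × 146 km/(146 km + 1.56 km) = 2.68 g cm⁻³.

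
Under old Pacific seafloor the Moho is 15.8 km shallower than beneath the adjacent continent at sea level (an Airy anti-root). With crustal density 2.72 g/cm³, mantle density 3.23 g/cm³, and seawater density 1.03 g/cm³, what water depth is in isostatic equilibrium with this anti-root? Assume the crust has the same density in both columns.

Replacing a thickness d of crust by seawater at the top must be balanced by replacing crust with mantle at the base: d (ρ_c − ρ_w) = a (ρ_m − ρ_c).
d = a (ρ_m − ρ_c)/(ρ_c − ρ_w) = 15.8 km × 0.51/1.69 = 4.77 km.

4.77 km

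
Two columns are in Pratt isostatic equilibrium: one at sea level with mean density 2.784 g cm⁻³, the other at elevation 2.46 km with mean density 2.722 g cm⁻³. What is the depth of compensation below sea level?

108 km

ρ_ref D = ρ (D + h) → D (ρ_ref − ρ) = ρ h.
D = ρ h/(ρ_ref − ρ) = 2.722 × 2.46 km/(2.784 − 2.722) = 108 km.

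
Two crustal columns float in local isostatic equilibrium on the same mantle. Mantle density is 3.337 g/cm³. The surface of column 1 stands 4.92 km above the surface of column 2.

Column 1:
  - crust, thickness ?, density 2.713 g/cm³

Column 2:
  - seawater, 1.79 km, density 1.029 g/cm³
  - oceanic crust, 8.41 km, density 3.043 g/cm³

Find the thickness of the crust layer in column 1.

36.9 km

Take the compensation level at the base of the deeper column (depth z_c below the surface of column 1) and equate Σ ρ_i t_i down to z_c; mantle fills any gap and the z_c terms cancel.
Column 1: x×2.713 + (z_c − 0 − x)×3.337
Column 2: 4.92×0 + 1.79×1.029 + 8.41×3.043 + (z_c − 4.92 − 10.2)×3.337
The z_c×3.337 term appears on both sides and cancels. Collect the known terms of each column as K = Σ(ρt)_known − 3.337 × (depth of known layers): K_1 = 0 − 3.337×0 = 0; K_2 = 27.43354 − 3.337×(4.92 + 10.2) = −23.0219.
Balance: K_1 − x×(3.337 − 2.713) = K_2, so x = (K_1 − K_2)/(3.337 − 2.713) = 23.0219/0.624 = 36.9 km.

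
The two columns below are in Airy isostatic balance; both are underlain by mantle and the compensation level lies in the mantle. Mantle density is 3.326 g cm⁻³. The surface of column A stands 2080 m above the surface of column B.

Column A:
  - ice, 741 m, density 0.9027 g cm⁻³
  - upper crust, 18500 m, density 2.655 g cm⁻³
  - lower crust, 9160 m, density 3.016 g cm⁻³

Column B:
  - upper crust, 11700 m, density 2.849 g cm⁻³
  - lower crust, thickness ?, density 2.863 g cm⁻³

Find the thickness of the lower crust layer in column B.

9830 m

Take the compensation level at the base of the deeper column (depth z_c below the surface of column A) and equate Σ ρ_i t_i down to z_c; mantle fills any gap and the z_c terms cancel.
Column A: 741×0.9027 + 18500×2.655 + 9160×3.016 + (z_c − 28401)×3.326
Column B: 2080×0 + 11700×2.849 + x×2.863 + (z_c − 2080 − 11700 − x)×3.326
The z_c×3.326 term appears on both sides and cancels. Collect the known terms of each column as K = Σ(ρt)_known − 3.326 × (depth of known layers): K_A = 77412.9607 − 3.326×28401 = −17048.7653; K_B = 33333.3 − 3.326×(2080 + 11700) = −12498.98.
Balance: K_A = K_B − x×(3.326 − 2.863), so x = (K_B − K_A)/(3.326 − 2.863) = 4549.79/0.463 = 9830 m.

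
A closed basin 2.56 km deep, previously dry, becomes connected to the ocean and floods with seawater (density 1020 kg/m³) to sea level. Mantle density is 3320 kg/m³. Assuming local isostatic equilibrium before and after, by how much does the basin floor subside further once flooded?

After flooding the water column is d + s deep. Its weight must equal the weight of mantle displaced by the extra subsidence s: (d + s) ρ_w = s ρ_m.
s = d ρ_w / (ρ_m − ρ_w) = 2.56 km × 1020/(3320 − 1020) = 1.14 km.

1.14 km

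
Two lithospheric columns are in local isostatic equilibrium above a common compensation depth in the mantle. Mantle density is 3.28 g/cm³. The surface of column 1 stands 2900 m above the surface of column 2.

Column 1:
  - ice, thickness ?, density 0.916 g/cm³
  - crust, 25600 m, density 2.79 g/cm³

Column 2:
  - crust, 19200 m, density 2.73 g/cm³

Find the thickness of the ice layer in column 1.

3180 m

Take the compensation level at the base of the deeper column (depth z_c below the surface of column 1) and equate Σ ρ_i t_i down to z_c; mantle fills any gap and the z_c terms cancel.
Column 1: x×0.916 + 25600×2.79 + (z_c − 25600 − x)×3.28
Column 2: 2900×0 + 19200×2.73 + (z_c − 2900 − 19200)×3.28
The z_c×3.28 term appears on both sides and cancels. Collect the known terms of each column as K = Σ(ρt)_known − 3.28 × (depth of known layers): K_1 = 71424 − 3.28×25600 = −12544; K_2 = 52416 − 3.28×(2900 + 19200) = −20072.
Balance: K_1 − x×(3.28 − 0.916) = K_2, so x = (K_1 − K_2)/(3.28 − 0.916) = 7528/2.364 = 3180 m.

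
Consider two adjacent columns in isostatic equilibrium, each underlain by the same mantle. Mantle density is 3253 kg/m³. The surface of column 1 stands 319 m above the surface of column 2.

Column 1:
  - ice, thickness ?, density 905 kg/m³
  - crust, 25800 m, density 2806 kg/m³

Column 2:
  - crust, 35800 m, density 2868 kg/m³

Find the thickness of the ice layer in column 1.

1400 m

Take the compensation level at the base of the deeper column (depth z_c below the surface of column 1) and equate Σ ρ_i t_i down to z_c; mantle fills any gap and the z_c terms cancel.
Column 1: x×905 + 25800×2806 + (z_c − 25800 − x)×3253
Column 2: 319×0 + 35800×2868 + (z_c − 319 − 35800)×3253
The z_c×3253 term appears on both sides and cancels. Collect the known terms of each column as K = Σ(ρt)_known − 3253 × (depth of known layers): K_1 = 72394800 − 3253×25800 = −11532600; K_2 = 102674400 − 3253×(319 + 35800) = −14820707.
Balance: K_1 − x×(3253 − 905) = K_2, so x = (K_1 − K_2)/(3253 − 905) = 3288110/2348 = 1400 m.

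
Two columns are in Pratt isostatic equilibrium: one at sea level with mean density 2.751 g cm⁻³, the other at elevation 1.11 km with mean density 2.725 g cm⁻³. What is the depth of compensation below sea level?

116 km

ρ_ref D = ρ (D + h) → D (ρ_ref − ρ) = ρ h.
D = ρ h/(ρ_ref − ρ) = 2.725 × 1.11 km/(2.751 − 2.725) = 116 km.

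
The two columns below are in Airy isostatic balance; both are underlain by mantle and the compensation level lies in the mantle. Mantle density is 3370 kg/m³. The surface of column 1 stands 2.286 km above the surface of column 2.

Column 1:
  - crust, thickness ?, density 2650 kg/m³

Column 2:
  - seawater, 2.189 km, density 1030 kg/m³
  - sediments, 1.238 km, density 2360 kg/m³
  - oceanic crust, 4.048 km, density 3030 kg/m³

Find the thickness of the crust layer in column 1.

Take the compensation level at the base of the deeper column (depth z_c below the surface of column 1) and equate Σ ρ_i t_i down to z_c; mantle fills any gap and the z_c terms cancel.
Column 1: x×2650 + (z_c − 0 − x)×3370
Column 2: 2.286×0 + 2.189×1030 + 1.238×2360 + 4.048×3030 + (z_c − 2.286 − 7.475)×3370
The z_c×3370 term appears on both sides and cancels. Collect the known terms of each column as K = Σ(ρt)_known − 3370 × (depth of known layers): K_1 = 0 − 3370×0 = 0; K_2 = 17441.79 − 3370×(2.286 + 7.475) = −15452.78.
Balance: K_1 − x×(3370 − 2650) = K_2, so x = (K_1 − K_2)/(3370 − 2650) = 15452.8/720 = 21.5 km.

21.5 km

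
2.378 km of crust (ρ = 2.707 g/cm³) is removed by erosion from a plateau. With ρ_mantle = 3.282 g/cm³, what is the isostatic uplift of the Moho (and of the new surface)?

Unloading: uplift u = e ρ_c/ρ_m = 2.378 km × 2.707/3.282 = 1.96 km.

1.96 km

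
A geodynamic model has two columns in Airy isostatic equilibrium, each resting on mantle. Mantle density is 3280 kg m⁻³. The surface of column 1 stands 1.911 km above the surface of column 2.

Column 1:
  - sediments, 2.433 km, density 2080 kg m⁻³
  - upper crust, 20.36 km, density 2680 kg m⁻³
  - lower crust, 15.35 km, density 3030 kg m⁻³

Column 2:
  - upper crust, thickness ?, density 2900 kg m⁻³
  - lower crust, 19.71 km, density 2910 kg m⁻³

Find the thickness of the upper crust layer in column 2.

14.2 km

Take the compensation level at the base of the deeper column (depth z_c below the surface of column 1) and equate Σ ρ_i t_i down to z_c; mantle fills any gap and the z_c terms cancel.
Column 1: 2.433×2080 + 20.36×2680 + 15.35×3030 + (z_c − 38.143)×3280
Column 2: 1.911×0 + x×2900 + 19.71×2910 + (z_c − 1.911 − 19.71 − x)×3280
The z_c×3280 term appears on both sides and cancels. Collect the known terms of each column as K = Σ(ρt)_known − 3280 × (depth of known layers): K_1 = 106135.94 − 3280×38.143 = −18973.1; K_2 = 57356.1 − 3280×(1.911 + 19.71) = −13560.78.
Balance: K_1 = K_2 − x×(3280 − 2900), so x = (K_2 − K_1)/(3280 − 2900) = 5412.32/380 = 14.2 km.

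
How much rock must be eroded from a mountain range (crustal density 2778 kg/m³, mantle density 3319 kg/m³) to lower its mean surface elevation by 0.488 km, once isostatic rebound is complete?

Net drop Δ = e − u = e − e ρ_c/ρ_m = e (ρ_m − ρ_c)/ρ_m.
e = Δ ρ_m/(ρ_m − ρ_c) = 0.488 km × 3319/541 = 2.99 km.

2.99 km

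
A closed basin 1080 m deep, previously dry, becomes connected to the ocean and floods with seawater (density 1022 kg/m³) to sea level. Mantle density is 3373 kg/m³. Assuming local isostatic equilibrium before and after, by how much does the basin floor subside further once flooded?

469 m

After flooding the water column is d + s deep. Its weight must equal the weight of mantle displaced by the extra subsidence s: (d + s) ρ_w = s ρ_m.
s = d ρ_w / (ρ_m − ρ_w) = 1080 m × 1022/(3373 − 1022) = 469 m.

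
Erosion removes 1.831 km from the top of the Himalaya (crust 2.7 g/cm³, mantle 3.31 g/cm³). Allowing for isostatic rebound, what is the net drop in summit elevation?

0.337 km

Rebound u = e ρ_c/ρ_m = 1.831 km × 2.7/3.31 = 1.494 km.
Net surface drop = e − u = 1.831 km − 1.494 km = e (ρ_m − ρ_c)/ρ_m = 0.337 km.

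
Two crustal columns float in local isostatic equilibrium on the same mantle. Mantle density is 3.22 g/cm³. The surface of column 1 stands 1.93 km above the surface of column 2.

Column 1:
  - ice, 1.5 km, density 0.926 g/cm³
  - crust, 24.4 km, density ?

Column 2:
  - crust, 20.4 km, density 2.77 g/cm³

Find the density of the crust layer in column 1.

Take the compensation level at the base of the deeper column (depth z_c below the surface of column 1) and equate Σ ρ_i t_i down to z_c; mantle fills any gap and the z_c terms cancel.
Column 1: 1.5×0.926 + 24.4×ρ + (z_c − 25.9)×3.22
Column 2: 1.93×0 + 20.4×2.77 + (z_c − 1.93 − 20.4)×3.22
The z_c×3.22 term appears on both sides and cancels. Collect the known terms of each column as K = Σ(ρt)_known − 3.22 × (depth of known layers): K_1 = 1.389 − 3.22×25.9 = −82.009; K_2 = 56.508 − 3.22×(1.93 + 20.4) = −15.3946.
Balance: K_1 + 24.4×ρ = K_2, so ρ = (K_2 − K_1)/24.4 = 66.6144/24.4 = 2.73 g/cm³.

2.73 g/cm³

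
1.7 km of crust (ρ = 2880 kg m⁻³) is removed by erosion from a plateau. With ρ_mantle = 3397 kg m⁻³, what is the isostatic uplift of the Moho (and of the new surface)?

Unloading: uplift u = e ρ_c/ρ_m = 1.7 km × 2880/3397 = 1.44 km.

1.44 km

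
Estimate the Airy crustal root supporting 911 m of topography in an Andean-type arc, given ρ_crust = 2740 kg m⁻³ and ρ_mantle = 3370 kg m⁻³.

Isostatic balance requires: the weight of the topography is balanced by the buoyancy of the root, ρ_c h = (ρ_m − ρ_c) r.
r = h · ρ_c / (ρ_m − ρ_c) = 911 m × 2740 / (3370 − 2740) = 3960 m.

3960 m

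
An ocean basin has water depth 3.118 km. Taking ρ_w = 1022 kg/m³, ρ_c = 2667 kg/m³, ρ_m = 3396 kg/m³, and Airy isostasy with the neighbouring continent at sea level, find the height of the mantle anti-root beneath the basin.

7.04 km

Balancing pressure at the compensation depth: replacing crust with seawater at the top is compensated by replacing crust with mantle at the base: d (ρ_c − ρ_w) = a (ρ_m − ρ_c).
a = d (ρ_c − ρ_w)/(ρ_m − ρ_c) = 3.118 km × 1645/729 = 7.04 km.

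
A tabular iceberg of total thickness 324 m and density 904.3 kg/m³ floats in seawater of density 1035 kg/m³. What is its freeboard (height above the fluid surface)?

Floating equilibrium: submerged depth d = t ρ_obj/ρ_fluid = 324 m × 904.3/1035 = 283.1 m.
Freeboard = t − d = 324 m − 283.1 m = 40.9 m.

40.9 m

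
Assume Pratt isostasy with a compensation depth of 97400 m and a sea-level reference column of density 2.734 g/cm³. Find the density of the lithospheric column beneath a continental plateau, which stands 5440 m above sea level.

Pratt balance: ρ_ref D = ρ (D + h).
ρ = ρ_ref D/(D + h) = 2.734 × 97400 m/(97400 m + 5440 m) = 2.59 g/cm³.

2.59 g/cm³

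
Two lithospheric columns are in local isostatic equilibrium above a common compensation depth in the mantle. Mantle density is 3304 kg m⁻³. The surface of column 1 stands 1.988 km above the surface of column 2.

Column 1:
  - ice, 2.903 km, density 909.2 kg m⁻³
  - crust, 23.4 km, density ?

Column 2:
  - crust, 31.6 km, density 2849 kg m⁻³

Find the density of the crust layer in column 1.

2710 kg m⁻³

Take the compensation level at the base of the deeper column (depth z_c below the surface of column 1) and equate Σ ρ_i t_i down to z_c; mantle fills any gap and the z_c terms cancel.
Column 1: 2.903×909.2 + 23.4×ρ + (z_c − 26.303)×3304
Column 2: 1.988×0 + 31.6×2849 + (z_c − 1.988 − 31.6)×3304
The z_c×3304 term appears on both sides and cancels. Collect the known terms of each column as K = Σ(ρt)_known − 3304 × (depth of known layers): K_1 = 2639.4076 − 3304×26.303 = −84265.7044; K_2 = 90028.4 − 3304×(1.988 + 31.6) = −20946.352.
Balance: K_1 + 23.4×ρ = K_2, so ρ = (K_2 − K_1)/23.4 = 63319.4/23.4 = 2710 kg m⁻³.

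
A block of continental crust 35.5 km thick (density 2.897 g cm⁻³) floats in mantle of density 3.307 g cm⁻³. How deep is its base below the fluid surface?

Draft d = t ρ_obj/ρ_fluid = 35.5 km × 2.897/3.307 = 31.1 km.

31.1 km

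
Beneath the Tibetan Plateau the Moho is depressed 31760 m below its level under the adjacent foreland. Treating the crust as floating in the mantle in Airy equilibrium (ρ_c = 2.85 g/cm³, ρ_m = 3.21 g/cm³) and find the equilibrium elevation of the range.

4010 m

Equating mass per unit area of the two columns: ρ_c h = (ρ_m − ρ_c) r.
h = r (ρ_m − ρ_c) / ρ_c = 31760 m × (3.21 − 2.85) / 2.85 = 4010 m.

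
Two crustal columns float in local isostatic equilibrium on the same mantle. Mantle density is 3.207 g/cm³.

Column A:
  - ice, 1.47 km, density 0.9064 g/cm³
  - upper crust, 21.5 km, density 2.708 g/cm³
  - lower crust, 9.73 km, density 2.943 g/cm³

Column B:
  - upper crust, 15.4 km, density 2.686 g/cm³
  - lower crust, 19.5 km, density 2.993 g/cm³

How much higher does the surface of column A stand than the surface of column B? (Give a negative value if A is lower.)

For any compensation level in the mantle, the mantle terms cancel and isostasy reduces to e = (Σt_A − Σt_B) − (Σ(ρt)_A − Σ(ρt)_B) / ρ_m.
Σt_A = 32.7 km; Σt_B = 34.9 km; Σ(ρt)_A = 88.189798; Σ(ρt)_B = 99.7279 (in km·g/cm³).
e = (32.7 − 34.9) − (88.189798 − 99.7279) / 3.207 = 1.4 km.

1.4 km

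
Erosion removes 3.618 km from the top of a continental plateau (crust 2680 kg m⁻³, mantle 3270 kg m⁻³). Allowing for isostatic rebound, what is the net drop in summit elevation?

0.653 km

Rebound u = e ρ_c/ρ_m = 3.618 km × 2680/3270 = 2.965 km.
Net surface drop = e − u = 3.618 km − 2.965 km = e (ρ_m − ρ_c)/ρ_m = 0.653 km.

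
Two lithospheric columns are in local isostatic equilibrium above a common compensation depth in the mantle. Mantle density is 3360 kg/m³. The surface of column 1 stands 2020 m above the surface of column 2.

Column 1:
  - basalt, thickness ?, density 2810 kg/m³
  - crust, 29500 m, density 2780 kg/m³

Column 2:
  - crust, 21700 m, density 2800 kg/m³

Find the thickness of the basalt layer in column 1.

Take the compensation level at the base of the deeper column (depth z_c below the surface of column 1) and equate Σ ρ_i t_i down to z_c; mantle fills any gap and the z_c terms cancel.
Column 1: x×2810 + 29500×2780 + (z_c − 29500 − x)×3360
Column 2: 2020×0 + 21700×2800 + (z_c − 2020 − 21700)×3360
The z_c×3360 term appears on both sides and cancels. Collect the known terms of each column as K = Σ(ρt)_known − 3360 × (depth of known layers): K_1 = 82010000 − 3360×29500 = −17110000; K_2 = 60760000 − 3360×(2020 + 21700) = −18939200.
Balance: K_1 − x×(3360 − 2810) = K_2, so x = (K_1 − K_2)/(3360 − 2810) = 1829200/550 = 3330 m.

3330 m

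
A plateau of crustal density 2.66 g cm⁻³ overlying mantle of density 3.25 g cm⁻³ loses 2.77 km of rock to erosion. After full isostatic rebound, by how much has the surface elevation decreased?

Rebound u = e ρ_c/ρ_m = 2.77 km × 2.66/3.25 = 2.267 km.
Net surface drop = e − u = 2.77 km − 2.267 km = e (ρ_m − ρ_c)/ρ_m = 0.503 km.

0.503 km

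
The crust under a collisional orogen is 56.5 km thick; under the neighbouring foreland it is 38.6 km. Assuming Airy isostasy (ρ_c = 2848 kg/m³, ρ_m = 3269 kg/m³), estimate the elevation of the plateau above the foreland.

2.31 km

Excess crust Δ = 56.5 km − 38.6 km = 17.9 km, split between elevation h and root r with h + r = Δ.
Airy balance ρ_c h = (ρ_m − ρ_c) r gives r = h ρ_c/(ρ_m − ρ_c), so h (1 + ρ_c/(ρ_m − ρ_c)) = Δ, i.e. h = Δ (ρ_m − ρ_c)/ρ_m.
h = 17.9 km × 421/3269 = 2.31 km.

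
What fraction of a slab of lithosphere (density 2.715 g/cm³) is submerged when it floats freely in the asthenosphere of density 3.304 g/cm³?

0.822

Submerged fraction = ρ_obj/ρ_fluid = 2.715/3.304 = 0.822.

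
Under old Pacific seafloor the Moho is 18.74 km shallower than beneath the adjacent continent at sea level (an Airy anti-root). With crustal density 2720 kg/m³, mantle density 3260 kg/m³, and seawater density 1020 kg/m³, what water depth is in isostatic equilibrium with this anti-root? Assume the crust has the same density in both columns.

5.95 km

Replacing a thickness d of crust by seawater at the top must be balanced by replacing crust with mantle at the base: d (ρ_c − ρ_w) = a (ρ_m − ρ_c).
d = a (ρ_m − ρ_c)/(ρ_c − ρ_w) = 18.74 km × 540/1700 = 5.95 km.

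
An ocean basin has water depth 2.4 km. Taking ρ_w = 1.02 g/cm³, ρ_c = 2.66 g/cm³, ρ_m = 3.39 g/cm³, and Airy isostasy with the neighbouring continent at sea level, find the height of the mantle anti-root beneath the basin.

5.39 km

Isostatic balance requires: replacing crust with seawater at the top is compensated by replacing crust with mantle at the base: d (ρ_c − ρ_w) = a (ρ_m − ρ_c).
a = d (ρ_c − ρ_w)/(ρ_m − ρ_c) = 2.4 km × 1.64/0.73 = 5.39 km.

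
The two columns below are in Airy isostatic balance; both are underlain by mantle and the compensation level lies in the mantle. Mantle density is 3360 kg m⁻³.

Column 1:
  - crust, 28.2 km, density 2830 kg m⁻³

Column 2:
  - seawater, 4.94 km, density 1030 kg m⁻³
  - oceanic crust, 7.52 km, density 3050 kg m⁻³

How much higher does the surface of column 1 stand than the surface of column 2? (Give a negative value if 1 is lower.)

0.329 km

For any compensation level in the mantle, the mantle terms cancel and isostasy reduces to e = (Σt_1 − Σt_2) − (Σ(ρt)_1 − Σ(ρt)_2) / ρ_m.
Σt_1 = 28.2 km; Σt_2 = 12.46 km; Σ(ρt)_1 = 79806; Σ(ρt)_2 = 28024.2 (in km·kg m⁻³).
e = (28.2 − 12.46) − (79806 − 28024.2) / 3360 = 0.329 km.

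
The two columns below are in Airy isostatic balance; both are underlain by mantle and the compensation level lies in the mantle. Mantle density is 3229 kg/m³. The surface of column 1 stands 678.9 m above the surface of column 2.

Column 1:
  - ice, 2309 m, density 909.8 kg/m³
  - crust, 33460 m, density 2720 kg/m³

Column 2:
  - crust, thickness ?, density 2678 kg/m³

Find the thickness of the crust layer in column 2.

Take the compensation level at the base of the deeper column (depth z_c below the surface of column 1) and equate Σ ρ_i t_i down to z_c; mantle fills any gap and the z_c terms cancel.
Column 1: 2309×909.8 + 33460×2720 + (z_c − 35769)×3229
Column 2: 678.9×0 + x×2678 + (z_c − 678.9 − 0 − x)×3229
The z_c×3229 term appears on both sides and cancels. Collect the known terms of each column as K = Σ(ρt)_known − 3229 × (depth of known layers): K_1 = 93111928.2 − 3229×35769 = −22386172.8; K_2 = 0 − 3229×(678.9 + 0) = −2192168.1.
Balance: K_1 = K_2 − x×(3229 − 2678), so x = (K_2 − K_1)/(3229 − 2678) = 20194000/551 = 36600 m.

36600 m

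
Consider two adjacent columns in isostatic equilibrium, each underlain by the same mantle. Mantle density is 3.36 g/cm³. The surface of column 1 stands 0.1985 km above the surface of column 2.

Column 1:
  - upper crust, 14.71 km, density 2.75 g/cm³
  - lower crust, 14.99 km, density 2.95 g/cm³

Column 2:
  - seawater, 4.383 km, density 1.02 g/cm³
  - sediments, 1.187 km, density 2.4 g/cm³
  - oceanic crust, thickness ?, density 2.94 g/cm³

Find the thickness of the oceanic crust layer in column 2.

7.28 km

Take the compensation level at the base of the deeper column (depth z_c below the surface of column 1) and equate Σ ρ_i t_i down to z_c; mantle fills any gap and the z_c terms cancel.
Column 1: 14.71×2.75 + 14.99×2.95 + (z_c − 29.7)×3.36
Column 2: 0.1985×0 + 4.383×1.02 + 1.187×2.4 + x×2.94 + (z_c − 0.1985 − 5.57 − x)×3.36
The z_c×3.36 term appears on both sides and cancels. Collect the known terms of each column as K = Σ(ρt)_known − 3.36 × (depth of known layers): K_1 = 84.673 − 3.36×29.7 = −15.119; K_2 = 7.31946 − 3.36×(0.1985 + 5.57) = −12.0627.
Balance: K_1 = K_2 − x×(3.36 − 2.94), so x = (K_2 − K_1)/(3.36 − 2.94) = 3.0563/0.42 = 7.28 km.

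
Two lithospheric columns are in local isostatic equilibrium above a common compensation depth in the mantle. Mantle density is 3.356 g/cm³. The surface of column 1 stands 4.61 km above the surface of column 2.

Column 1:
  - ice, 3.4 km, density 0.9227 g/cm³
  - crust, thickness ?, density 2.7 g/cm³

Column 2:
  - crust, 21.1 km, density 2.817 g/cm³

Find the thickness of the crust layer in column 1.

28.3 km

Take the compensation level at the base of the deeper column (depth z_c below the surface of column 1) and equate Σ ρ_i t_i down to z_c; mantle fills any gap and the z_c terms cancel.
Column 1: 3.4×0.9227 + x×2.7 + (z_c − 3.4 − x)×3.356
Column 2: 4.61×0 + 21.1×2.817 + (z_c − 4.61 − 21.1)×3.356
The z_c×3.356 term appears on both sides and cancels. Collect the known terms of each column as K = Σ(ρt)_known − 3.356 × (depth of known layers): K_1 = 3.13718 − 3.356×3.4 = −8.27322; K_2 = 59.4387 − 3.356×(4.61 + 21.1) = −26.84406.
Balance: K_1 − x×(3.356 − 2.7) = K_2, so x = (K_1 − K_2)/(3.356 − 2.7) = 18.5708/0.656 = 28.3 km.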